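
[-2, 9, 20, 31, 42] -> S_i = -2 + 11*i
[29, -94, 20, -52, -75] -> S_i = Random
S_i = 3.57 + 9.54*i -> [3.57, 13.11, 22.65, 32.19, 41.73]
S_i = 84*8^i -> [84, 672, 5376, 43008, 344064]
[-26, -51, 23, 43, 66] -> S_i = Random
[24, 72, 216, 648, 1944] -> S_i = 24*3^i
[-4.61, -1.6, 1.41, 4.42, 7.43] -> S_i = -4.61 + 3.01*i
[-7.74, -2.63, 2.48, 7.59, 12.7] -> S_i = -7.74 + 5.11*i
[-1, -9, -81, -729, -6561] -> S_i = -1*9^i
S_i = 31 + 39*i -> [31, 70, 109, 148, 187]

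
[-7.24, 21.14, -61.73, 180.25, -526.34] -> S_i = -7.24*(-2.92)^i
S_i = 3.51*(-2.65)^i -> [3.51, -9.3, 24.65, -65.32, 173.1]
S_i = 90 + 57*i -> [90, 147, 204, 261, 318]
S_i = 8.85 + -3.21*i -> [8.85, 5.64, 2.43, -0.78, -3.99]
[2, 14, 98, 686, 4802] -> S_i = 2*7^i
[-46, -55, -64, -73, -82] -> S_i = -46 + -9*i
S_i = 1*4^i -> [1, 4, 16, 64, 256]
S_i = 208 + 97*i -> [208, 305, 402, 499, 596]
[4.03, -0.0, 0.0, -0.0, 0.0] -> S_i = 4.03*-0.00^i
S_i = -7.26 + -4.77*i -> [-7.26, -12.03, -16.8, -21.57, -26.34]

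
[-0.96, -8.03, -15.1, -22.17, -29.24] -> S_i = -0.96 + -7.07*i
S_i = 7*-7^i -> [7, -49, 343, -2401, 16807]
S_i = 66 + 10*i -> [66, 76, 86, 96, 106]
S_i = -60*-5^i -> [-60, 300, -1500, 7500, -37500]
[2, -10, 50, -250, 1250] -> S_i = 2*-5^i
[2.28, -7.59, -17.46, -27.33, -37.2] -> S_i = 2.28 + -9.87*i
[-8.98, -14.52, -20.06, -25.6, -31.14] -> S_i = -8.98 + -5.54*i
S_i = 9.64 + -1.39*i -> [9.64, 8.25, 6.86, 5.47, 4.08]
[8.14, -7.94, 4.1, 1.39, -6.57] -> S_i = Random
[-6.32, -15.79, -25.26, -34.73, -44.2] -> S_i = -6.32 + -9.47*i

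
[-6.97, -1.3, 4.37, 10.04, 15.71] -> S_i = -6.97 + 5.67*i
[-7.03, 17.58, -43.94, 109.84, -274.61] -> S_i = -7.03*(-2.50)^i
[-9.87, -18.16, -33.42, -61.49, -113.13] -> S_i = -9.87*1.84^i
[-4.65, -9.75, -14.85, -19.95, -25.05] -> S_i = -4.65 + -5.10*i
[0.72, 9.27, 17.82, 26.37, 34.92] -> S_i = 0.72 + 8.55*i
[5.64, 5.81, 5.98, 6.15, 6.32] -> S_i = 5.64 + 0.17*i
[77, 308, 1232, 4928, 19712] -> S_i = 77*4^i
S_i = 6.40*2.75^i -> [6.4, 17.6, 48.4, 133.1, 366.02]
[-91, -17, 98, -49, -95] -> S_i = Random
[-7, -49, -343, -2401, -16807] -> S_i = -7*7^i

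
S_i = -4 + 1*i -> [-4, -3, -2, -1, 0]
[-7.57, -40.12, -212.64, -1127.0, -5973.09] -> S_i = -7.57*5.30^i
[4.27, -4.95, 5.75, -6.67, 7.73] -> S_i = 4.27*(-1.16)^i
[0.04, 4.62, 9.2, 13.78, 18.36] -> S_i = 0.04 + 4.58*i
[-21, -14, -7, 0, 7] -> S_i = -21 + 7*i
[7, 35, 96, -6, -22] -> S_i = Random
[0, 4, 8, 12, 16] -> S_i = 0 + 4*i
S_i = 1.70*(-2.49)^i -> [1.7, -4.23, 10.54, -26.25, 65.35]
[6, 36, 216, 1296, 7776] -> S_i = 6*6^i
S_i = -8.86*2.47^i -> [-8.86, -21.88, -54.05, -133.51, -329.78]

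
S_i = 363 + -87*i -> [363, 276, 189, 102, 15]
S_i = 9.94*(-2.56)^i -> [9.94, -25.45, 65.14, -166.77, 426.92]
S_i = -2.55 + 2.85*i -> [-2.55, 0.3, 3.15, 6.0, 8.85]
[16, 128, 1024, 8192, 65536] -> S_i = 16*8^i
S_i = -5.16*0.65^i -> [-5.16, -3.35, -2.18, -1.42, -0.92]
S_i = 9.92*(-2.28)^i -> [9.92, -22.62, 51.57, -117.58, 268.07]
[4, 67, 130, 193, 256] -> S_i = 4 + 63*i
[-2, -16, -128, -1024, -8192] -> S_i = -2*8^i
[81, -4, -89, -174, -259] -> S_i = 81 + -85*i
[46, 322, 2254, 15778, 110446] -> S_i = 46*7^i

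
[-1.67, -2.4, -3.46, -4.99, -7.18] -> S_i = -1.67*1.44^i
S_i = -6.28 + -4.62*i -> [-6.28, -10.9, -15.52, -20.14, -24.76]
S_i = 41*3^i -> [41, 123, 369, 1107, 3321]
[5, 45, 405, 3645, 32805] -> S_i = 5*9^i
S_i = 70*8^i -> [70, 560, 4480, 35840, 286720]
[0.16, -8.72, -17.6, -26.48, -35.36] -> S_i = 0.16 + -8.88*i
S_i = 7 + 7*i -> [7, 14, 21, 28, 35]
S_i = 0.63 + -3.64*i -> [0.63, -3.01, -6.65, -10.29, -13.93]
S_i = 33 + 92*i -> [33, 125, 217, 309, 401]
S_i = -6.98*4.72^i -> [-6.98, -32.95, -155.5, -733.98, -3464.36]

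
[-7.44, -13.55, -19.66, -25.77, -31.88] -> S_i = -7.44 + -6.11*i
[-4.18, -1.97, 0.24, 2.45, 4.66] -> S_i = -4.18 + 2.21*i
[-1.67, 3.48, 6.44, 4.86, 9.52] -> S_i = Random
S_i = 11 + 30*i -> [11, 41, 71, 101, 131]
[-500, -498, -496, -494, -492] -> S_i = -500 + 2*i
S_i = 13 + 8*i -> [13, 21, 29, 37, 45]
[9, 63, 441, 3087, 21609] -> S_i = 9*7^i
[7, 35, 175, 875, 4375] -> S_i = 7*5^i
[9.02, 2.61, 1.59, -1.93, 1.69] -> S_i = Random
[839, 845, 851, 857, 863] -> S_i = 839 + 6*i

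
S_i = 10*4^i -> [10, 40, 160, 640, 2560]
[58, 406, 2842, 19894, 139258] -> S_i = 58*7^i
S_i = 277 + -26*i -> [277, 251, 225, 199, 173]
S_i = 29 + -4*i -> [29, 25, 21, 17, 13]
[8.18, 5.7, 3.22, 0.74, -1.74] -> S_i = 8.18 + -2.48*i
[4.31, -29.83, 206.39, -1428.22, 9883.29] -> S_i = 4.31*(-6.92)^i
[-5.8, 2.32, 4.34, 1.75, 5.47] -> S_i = Random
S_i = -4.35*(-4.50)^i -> [-4.35, 19.58, -88.09, 396.39, -1783.77]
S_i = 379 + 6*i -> [379, 385, 391, 397, 403]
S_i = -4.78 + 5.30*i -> [-4.78, 0.52, 5.82, 11.12, 16.42]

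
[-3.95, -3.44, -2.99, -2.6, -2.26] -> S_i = -3.95*0.87^i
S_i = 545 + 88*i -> [545, 633, 721, 809, 897]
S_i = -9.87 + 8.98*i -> [-9.87, -0.89, 8.09, 17.07, 26.05]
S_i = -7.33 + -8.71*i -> [-7.33, -16.04, -24.75, -33.46, -42.17]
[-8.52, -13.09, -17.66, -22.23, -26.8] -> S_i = -8.52 + -4.57*i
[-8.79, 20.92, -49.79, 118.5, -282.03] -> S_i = -8.79*(-2.38)^i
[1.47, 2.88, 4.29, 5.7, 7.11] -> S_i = 1.47 + 1.41*i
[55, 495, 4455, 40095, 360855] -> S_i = 55*9^i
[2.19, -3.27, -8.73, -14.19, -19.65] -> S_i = 2.19 + -5.46*i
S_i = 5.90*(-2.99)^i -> [5.9, -17.64, 52.75, -157.71, 471.56]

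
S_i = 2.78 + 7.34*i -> [2.78, 10.12, 17.46, 24.8, 32.14]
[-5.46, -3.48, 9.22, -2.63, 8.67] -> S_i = Random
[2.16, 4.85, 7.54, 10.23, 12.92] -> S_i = 2.16 + 2.69*i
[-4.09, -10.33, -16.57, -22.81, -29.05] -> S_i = -4.09 + -6.24*i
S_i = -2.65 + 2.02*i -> [-2.65, -0.63, 1.39, 3.41, 5.43]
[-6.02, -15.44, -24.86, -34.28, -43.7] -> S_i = -6.02 + -9.42*i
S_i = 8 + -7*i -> [8, 1, -6, -13, -20]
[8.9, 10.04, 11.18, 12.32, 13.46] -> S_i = 8.90 + 1.14*i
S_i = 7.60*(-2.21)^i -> [7.6, -16.8, 37.12, -82.03, 181.29]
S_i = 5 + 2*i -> [5, 7, 9, 11, 13]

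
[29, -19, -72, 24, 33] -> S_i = Random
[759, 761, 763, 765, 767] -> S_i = 759 + 2*i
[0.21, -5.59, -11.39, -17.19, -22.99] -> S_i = 0.21 + -5.80*i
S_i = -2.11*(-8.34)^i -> [-2.11, 17.6, -146.76, 1224.0, -10208.14]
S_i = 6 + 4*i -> [6, 10, 14, 18, 22]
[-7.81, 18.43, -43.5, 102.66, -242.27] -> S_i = -7.81*(-2.36)^i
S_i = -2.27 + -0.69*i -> [-2.27, -2.96, -3.65, -4.34, -5.03]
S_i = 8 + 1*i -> [8, 9, 10, 11, 12]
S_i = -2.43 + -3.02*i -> [-2.43, -5.45, -8.47, -11.49, -14.51]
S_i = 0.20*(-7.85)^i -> [0.2, -1.57, 12.32, -96.75, 759.47]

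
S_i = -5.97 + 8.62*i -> [-5.97, 2.65, 11.27, 19.89, 28.51]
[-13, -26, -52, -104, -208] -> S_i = -13*2^i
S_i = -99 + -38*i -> [-99, -137, -175, -213, -251]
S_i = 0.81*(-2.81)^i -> [0.81, -2.28, 6.4, -17.97, 50.5]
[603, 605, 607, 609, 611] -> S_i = 603 + 2*i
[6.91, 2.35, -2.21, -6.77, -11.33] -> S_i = 6.91 + -4.56*i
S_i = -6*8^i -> [-6, -48, -384, -3072, -24576]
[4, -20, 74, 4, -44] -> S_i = Random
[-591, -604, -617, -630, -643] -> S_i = -591 + -13*i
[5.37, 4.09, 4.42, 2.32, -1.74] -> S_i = Random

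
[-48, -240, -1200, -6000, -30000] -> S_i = -48*5^i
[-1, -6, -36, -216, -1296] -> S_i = -1*6^i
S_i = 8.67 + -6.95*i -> [8.67, 1.72, -5.23, -12.18, -19.13]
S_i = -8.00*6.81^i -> [-8.0, -54.48, -371.01, -2526.57, -17205.94]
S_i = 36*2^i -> [36, 72, 144, 288, 576]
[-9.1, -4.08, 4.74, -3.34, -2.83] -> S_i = Random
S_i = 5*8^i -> [5, 40, 320, 2560, 20480]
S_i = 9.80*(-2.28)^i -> [9.8, -22.34, 50.94, -116.15, 264.83]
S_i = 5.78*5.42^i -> [5.78, 31.33, 169.8, 920.29, 4987.98]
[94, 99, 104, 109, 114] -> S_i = 94 + 5*i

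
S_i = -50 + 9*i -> [-50, -41, -32, -23, -14]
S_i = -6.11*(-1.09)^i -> [-6.11, 6.66, -7.26, 7.91, -8.62]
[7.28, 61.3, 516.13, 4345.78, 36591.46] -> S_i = 7.28*8.42^i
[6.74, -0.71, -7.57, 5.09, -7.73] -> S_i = Random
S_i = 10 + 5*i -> [10, 15, 20, 25, 30]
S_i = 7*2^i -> [7, 14, 28, 56, 112]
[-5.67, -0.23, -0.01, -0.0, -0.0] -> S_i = -5.67*0.04^i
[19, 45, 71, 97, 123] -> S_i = 19 + 26*i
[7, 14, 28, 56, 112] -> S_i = 7*2^i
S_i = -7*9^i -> [-7, -63, -567, -5103, -45927]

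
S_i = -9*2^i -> [-9, -18, -36, -72, -144]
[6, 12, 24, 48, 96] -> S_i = 6*2^i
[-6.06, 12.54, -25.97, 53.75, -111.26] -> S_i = -6.06*(-2.07)^i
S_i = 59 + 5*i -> [59, 64, 69, 74, 79]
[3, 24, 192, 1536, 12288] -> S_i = 3*8^i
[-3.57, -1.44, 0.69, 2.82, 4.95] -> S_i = -3.57 + 2.13*i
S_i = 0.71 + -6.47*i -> [0.71, -5.76, -12.23, -18.7, -25.17]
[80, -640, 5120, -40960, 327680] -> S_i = 80*-8^i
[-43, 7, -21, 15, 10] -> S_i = Random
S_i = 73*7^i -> [73, 511, 3577, 25039, 175273]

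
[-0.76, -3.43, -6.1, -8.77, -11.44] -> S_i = -0.76 + -2.67*i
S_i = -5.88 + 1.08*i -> [-5.88, -4.8, -3.72, -2.64, -1.56]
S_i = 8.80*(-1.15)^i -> [8.8, -10.12, 11.64, -13.38, 15.39]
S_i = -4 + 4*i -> [-4, 0, 4, 8, 12]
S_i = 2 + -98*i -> [2, -96, -194, -292, -390]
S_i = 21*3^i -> [21, 63, 189, 567, 1701]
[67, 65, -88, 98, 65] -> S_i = Random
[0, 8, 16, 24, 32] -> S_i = 0 + 8*i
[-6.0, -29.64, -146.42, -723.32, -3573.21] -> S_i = -6.00*4.94^i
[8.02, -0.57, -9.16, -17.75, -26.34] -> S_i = 8.02 + -8.59*i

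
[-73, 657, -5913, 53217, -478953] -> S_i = -73*-9^i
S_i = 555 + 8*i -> [555, 563, 571, 579, 587]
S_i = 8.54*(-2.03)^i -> [8.54, -17.34, 35.19, -71.44, 145.02]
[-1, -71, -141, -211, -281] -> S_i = -1 + -70*i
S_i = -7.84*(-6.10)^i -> [-7.84, 47.82, -291.73, 1779.53, -10855.14]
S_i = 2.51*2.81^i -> [2.51, 7.05, 19.82, 55.69, 156.49]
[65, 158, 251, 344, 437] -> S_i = 65 + 93*i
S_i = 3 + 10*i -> [3, 13, 23, 33, 43]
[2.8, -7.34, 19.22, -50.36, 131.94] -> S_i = 2.80*(-2.62)^i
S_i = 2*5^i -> [2, 10, 50, 250, 1250]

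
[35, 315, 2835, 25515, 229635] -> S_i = 35*9^i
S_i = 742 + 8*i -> [742, 750, 758, 766, 774]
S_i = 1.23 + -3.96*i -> [1.23, -2.73, -6.69, -10.65, -14.61]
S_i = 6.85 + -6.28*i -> [6.85, 0.57, -5.71, -11.99, -18.27]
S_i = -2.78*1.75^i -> [-2.78, -4.86, -8.51, -14.9, -26.07]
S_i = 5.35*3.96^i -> [5.35, 21.19, 83.9, 332.23, 1315.63]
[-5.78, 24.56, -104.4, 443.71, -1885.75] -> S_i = -5.78*(-4.25)^i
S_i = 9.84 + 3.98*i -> [9.84, 13.82, 17.8, 21.78, 25.76]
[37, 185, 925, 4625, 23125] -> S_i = 37*5^i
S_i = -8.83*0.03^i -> [-8.83, -0.26, -0.01, -0.0, -0.0]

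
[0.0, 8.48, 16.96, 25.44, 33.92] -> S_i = -0.00 + 8.48*i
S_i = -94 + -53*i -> [-94, -147, -200, -253, -306]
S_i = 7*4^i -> [7, 28, 112, 448, 1792]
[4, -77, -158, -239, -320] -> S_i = 4 + -81*i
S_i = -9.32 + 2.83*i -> [-9.32, -6.49, -3.66, -0.83, 2.0]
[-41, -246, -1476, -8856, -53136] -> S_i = -41*6^i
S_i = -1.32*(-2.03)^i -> [-1.32, 2.68, -5.44, 11.04, -22.42]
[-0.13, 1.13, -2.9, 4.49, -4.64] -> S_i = Random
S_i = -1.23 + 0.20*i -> [-1.23, -1.03, -0.83, -0.63, -0.43]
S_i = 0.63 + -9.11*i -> [0.63, -8.48, -17.59, -26.7, -35.81]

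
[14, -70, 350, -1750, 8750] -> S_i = 14*-5^i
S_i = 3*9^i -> [3, 27, 243, 2187, 19683]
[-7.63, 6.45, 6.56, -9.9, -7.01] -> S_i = Random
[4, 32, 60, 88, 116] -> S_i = 4 + 28*i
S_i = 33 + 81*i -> [33, 114, 195, 276, 357]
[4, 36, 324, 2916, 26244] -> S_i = 4*9^i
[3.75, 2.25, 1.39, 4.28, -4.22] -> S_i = Random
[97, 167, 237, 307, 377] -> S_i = 97 + 70*i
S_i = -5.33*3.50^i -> [-5.33, -18.66, -65.29, -228.52, -799.83]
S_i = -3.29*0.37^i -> [-3.29, -1.22, -0.45, -0.17, -0.06]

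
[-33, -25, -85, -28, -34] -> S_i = Random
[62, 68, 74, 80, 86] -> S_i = 62 + 6*i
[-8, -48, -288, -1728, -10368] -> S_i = -8*6^i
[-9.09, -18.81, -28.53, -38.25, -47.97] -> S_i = -9.09 + -9.72*i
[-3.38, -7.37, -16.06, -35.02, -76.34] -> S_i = -3.38*2.18^i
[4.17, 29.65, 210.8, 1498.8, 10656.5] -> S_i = 4.17*7.11^i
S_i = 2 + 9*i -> [2, 11, 20, 29, 38]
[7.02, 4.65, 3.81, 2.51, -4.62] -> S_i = Random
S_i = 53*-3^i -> [53, -159, 477, -1431, 4293]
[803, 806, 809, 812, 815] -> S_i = 803 + 3*i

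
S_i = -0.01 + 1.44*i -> [-0.01, 1.43, 2.87, 4.31, 5.75]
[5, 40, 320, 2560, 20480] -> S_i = 5*8^i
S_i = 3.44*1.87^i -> [3.44, 6.43, 12.03, 22.49, 42.07]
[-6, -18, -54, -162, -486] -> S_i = -6*3^i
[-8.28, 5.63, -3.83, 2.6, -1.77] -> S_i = -8.28*(-0.68)^i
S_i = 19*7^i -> [19, 133, 931, 6517, 45619]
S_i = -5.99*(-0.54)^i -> [-5.99, 3.23, -1.75, 0.94, -0.51]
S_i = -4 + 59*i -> [-4, 55, 114, 173, 232]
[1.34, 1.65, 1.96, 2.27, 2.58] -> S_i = 1.34 + 0.31*i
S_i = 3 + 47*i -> [3, 50, 97, 144, 191]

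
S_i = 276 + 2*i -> [276, 278, 280, 282, 284]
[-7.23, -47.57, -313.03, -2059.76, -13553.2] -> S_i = -7.23*6.58^i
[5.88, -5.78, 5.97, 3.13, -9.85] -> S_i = Random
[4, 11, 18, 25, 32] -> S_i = 4 + 7*i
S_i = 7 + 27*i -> [7, 34, 61, 88, 115]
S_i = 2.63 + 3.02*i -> [2.63, 5.65, 8.67, 11.69, 14.71]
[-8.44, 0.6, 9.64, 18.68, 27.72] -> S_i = -8.44 + 9.04*i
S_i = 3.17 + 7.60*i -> [3.17, 10.77, 18.37, 25.97, 33.57]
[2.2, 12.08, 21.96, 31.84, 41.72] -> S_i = 2.20 + 9.88*i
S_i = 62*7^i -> [62, 434, 3038, 21266, 148862]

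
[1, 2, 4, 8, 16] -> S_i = 1*2^i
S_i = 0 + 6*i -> [0, 6, 12, 18, 24]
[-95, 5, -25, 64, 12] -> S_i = Random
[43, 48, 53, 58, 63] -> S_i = 43 + 5*i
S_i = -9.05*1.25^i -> [-9.05, -11.31, -14.14, -17.68, -22.09]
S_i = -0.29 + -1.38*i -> [-0.29, -1.67, -3.05, -4.43, -5.81]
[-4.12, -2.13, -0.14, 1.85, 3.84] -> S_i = -4.12 + 1.99*i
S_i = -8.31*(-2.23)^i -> [-8.31, 18.53, -41.32, 92.15, -205.5]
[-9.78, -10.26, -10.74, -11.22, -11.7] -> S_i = -9.78 + -0.48*i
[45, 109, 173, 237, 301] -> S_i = 45 + 64*i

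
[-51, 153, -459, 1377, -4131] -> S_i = -51*-3^i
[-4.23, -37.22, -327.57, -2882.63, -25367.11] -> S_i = -4.23*8.80^i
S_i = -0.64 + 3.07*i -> [-0.64, 2.43, 5.5, 8.57, 11.64]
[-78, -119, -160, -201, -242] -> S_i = -78 + -41*i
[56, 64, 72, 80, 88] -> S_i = 56 + 8*i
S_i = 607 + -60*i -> [607, 547, 487, 427, 367]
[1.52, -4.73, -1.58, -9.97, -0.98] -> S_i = Random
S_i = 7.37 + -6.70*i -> [7.37, 0.67, -6.03, -12.73, -19.43]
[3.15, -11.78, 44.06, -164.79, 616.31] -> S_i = 3.15*(-3.74)^i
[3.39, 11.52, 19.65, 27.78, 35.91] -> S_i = 3.39 + 8.13*i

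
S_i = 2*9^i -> [2, 18, 162, 1458, 13122]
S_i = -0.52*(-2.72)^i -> [-0.52, 1.41, -3.85, 10.46, -28.46]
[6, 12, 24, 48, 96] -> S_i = 6*2^i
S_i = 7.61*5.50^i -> [7.61, 41.86, 230.2, 1266.11, 6963.63]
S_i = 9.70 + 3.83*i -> [9.7, 13.53, 17.36, 21.19, 25.02]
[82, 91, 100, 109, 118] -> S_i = 82 + 9*i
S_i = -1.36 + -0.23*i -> [-1.36, -1.59, -1.82, -2.05, -2.28]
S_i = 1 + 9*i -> [1, 10, 19, 28, 37]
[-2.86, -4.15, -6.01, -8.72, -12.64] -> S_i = -2.86*1.45^i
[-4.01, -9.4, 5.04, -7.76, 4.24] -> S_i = Random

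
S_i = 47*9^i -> [47, 423, 3807, 34263, 308367]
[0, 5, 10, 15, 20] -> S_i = 0 + 5*i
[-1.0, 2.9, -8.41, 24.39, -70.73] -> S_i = -1.00*(-2.90)^i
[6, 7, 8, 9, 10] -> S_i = 6 + 1*i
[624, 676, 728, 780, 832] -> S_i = 624 + 52*i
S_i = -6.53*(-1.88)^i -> [-6.53, 12.28, -23.08, 43.39, -81.57]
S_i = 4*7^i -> [4, 28, 196, 1372, 9604]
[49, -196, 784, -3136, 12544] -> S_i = 49*-4^i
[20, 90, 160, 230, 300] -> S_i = 20 + 70*i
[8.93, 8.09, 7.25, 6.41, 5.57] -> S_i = 8.93 + -0.84*i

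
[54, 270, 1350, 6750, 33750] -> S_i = 54*5^i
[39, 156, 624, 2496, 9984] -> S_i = 39*4^i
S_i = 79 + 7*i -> [79, 86, 93, 100, 107]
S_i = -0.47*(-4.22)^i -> [-0.47, 1.98, -8.37, 35.32, -149.06]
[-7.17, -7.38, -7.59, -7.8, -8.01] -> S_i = -7.17 + -0.21*i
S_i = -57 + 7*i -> [-57, -50, -43, -36, -29]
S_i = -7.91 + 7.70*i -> [-7.91, -0.21, 7.49, 15.19, 22.89]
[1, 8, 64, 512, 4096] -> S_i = 1*8^i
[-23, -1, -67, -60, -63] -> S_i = Random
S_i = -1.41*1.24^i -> [-1.41, -1.75, -2.17, -2.69, -3.33]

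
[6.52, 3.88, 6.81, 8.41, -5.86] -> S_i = Random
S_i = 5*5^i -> [5, 25, 125, 625, 3125]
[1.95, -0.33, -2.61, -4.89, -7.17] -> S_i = 1.95 + -2.28*i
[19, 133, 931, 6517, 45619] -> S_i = 19*7^i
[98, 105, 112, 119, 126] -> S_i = 98 + 7*i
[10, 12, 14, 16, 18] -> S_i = 10 + 2*i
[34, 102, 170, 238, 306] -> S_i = 34 + 68*i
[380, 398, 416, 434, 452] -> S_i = 380 + 18*i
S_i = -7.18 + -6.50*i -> [-7.18, -13.68, -20.18, -26.68, -33.18]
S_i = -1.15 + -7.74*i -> [-1.15, -8.89, -16.63, -24.37, -32.11]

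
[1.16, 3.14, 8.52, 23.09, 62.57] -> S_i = 1.16*2.71^i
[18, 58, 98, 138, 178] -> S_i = 18 + 40*i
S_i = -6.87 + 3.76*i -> [-6.87, -3.11, 0.65, 4.41, 8.17]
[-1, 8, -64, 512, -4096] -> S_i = -1*-8^i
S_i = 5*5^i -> [5, 25, 125, 625, 3125]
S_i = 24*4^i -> [24, 96, 384, 1536, 6144]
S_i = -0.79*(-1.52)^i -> [-0.79, 1.2, -1.83, 2.77, -4.22]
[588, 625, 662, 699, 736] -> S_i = 588 + 37*i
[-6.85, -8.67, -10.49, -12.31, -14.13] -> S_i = -6.85 + -1.82*i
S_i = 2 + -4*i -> [2, -2, -6, -10, -14]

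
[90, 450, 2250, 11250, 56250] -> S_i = 90*5^i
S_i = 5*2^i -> [5, 10, 20, 40, 80]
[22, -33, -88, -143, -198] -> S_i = 22 + -55*i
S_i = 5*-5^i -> [5, -25, 125, -625, 3125]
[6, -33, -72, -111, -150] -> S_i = 6 + -39*i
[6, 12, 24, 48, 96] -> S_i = 6*2^i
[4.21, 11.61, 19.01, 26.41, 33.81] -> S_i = 4.21 + 7.40*i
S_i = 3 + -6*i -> [3, -3, -9, -15, -21]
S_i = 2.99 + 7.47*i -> [2.99, 10.46, 17.93, 25.4, 32.87]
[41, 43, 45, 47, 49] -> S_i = 41 + 2*i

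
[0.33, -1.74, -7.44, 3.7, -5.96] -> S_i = Random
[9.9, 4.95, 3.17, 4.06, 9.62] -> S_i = Random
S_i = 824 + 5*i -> [824, 829, 834, 839, 844]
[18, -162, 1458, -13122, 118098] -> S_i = 18*-9^i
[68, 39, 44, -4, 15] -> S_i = Random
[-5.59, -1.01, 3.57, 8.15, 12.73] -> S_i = -5.59 + 4.58*i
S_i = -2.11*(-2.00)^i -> [-2.11, 4.22, -8.44, 16.88, -33.76]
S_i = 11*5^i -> [11, 55, 275, 1375, 6875]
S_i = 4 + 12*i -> [4, 16, 28, 40, 52]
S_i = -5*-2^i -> [-5, 10, -20, 40, -80]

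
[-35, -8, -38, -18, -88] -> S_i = Random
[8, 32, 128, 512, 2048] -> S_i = 8*4^i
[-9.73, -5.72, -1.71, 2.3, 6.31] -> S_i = -9.73 + 4.01*i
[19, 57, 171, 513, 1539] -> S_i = 19*3^i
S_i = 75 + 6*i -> [75, 81, 87, 93, 99]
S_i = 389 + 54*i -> [389, 443, 497, 551, 605]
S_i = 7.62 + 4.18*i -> [7.62, 11.8, 15.98, 20.16, 24.34]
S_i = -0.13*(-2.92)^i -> [-0.13, 0.38, -1.11, 3.24, -9.45]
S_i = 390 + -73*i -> [390, 317, 244, 171, 98]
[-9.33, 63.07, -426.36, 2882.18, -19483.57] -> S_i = -9.33*(-6.76)^i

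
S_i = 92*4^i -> [92, 368, 1472, 5888, 23552]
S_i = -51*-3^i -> [-51, 153, -459, 1377, -4131]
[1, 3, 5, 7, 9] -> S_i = 1 + 2*i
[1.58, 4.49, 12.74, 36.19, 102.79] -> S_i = 1.58*2.84^i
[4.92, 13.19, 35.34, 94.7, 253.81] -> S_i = 4.92*2.68^i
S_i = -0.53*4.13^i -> [-0.53, -2.19, -9.04, -37.34, -154.2]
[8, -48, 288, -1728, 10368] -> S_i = 8*-6^i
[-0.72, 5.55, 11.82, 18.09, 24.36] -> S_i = -0.72 + 6.27*i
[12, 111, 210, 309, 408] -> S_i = 12 + 99*i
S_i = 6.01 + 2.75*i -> [6.01, 8.76, 11.51, 14.26, 17.01]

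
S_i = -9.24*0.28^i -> [-9.24, -2.59, -0.72, -0.2, -0.06]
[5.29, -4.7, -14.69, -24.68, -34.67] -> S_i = 5.29 + -9.99*i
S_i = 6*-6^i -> [6, -36, 216, -1296, 7776]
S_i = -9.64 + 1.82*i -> [-9.64, -7.82, -6.0, -4.18, -2.36]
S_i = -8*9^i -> [-8, -72, -648, -5832, -52488]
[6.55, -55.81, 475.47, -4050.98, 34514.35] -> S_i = 6.55*(-8.52)^i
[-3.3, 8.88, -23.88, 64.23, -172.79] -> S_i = -3.30*(-2.69)^i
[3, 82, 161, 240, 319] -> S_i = 3 + 79*i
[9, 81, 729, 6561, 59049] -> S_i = 9*9^i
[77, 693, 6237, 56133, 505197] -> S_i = 77*9^i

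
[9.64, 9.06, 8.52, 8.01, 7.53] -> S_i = 9.64*0.94^i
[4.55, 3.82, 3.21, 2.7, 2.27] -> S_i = 4.55*0.84^i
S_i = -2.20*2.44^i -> [-2.2, -5.37, -13.1, -31.96, -77.98]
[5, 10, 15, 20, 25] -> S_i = 5 + 5*i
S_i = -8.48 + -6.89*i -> [-8.48, -15.37, -22.26, -29.15, -36.04]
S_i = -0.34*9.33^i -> [-0.34, -3.17, -29.6, -276.14, -2576.35]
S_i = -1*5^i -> [-1, -5, -25, -125, -625]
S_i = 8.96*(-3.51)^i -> [8.96, -31.45, 110.39, -387.46, 1359.99]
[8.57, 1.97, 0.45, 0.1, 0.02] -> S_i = 8.57*0.23^i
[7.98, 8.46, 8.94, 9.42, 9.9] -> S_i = 7.98 + 0.48*i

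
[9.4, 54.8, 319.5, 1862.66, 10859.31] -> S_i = 9.40*5.83^i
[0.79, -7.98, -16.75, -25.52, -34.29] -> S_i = 0.79 + -8.77*i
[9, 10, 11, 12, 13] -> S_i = 9 + 1*i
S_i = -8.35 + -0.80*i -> [-8.35, -9.15, -9.95, -10.75, -11.55]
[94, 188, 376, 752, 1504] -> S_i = 94*2^i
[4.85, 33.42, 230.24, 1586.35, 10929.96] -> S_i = 4.85*6.89^i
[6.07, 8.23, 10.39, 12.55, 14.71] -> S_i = 6.07 + 2.16*i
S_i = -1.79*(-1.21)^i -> [-1.79, 2.17, -2.62, 3.17, -3.84]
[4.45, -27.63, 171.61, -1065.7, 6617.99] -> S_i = 4.45*(-6.21)^i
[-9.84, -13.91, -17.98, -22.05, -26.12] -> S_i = -9.84 + -4.07*i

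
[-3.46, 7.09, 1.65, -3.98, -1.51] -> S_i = Random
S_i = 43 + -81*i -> [43, -38, -119, -200, -281]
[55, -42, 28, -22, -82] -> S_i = Random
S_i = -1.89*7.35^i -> [-1.89, -13.89, -102.1, -750.45, -5515.83]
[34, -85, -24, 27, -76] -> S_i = Random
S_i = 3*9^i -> [3, 27, 243, 2187, 19683]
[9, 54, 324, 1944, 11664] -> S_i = 9*6^i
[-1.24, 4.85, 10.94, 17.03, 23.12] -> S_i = -1.24 + 6.09*i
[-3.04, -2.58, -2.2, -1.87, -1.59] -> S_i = -3.04*0.85^i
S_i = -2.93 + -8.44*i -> [-2.93, -11.37, -19.81, -28.25, -36.69]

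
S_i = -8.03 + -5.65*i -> [-8.03, -13.68, -19.33, -24.98, -30.63]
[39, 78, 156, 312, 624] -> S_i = 39*2^i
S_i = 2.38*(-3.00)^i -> [2.38, -7.14, 21.42, -64.26, 192.78]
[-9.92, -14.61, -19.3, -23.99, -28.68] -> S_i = -9.92 + -4.69*i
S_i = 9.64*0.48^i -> [9.64, 4.63, 2.22, 1.07, 0.51]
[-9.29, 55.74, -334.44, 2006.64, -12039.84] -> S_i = -9.29*(-6.00)^i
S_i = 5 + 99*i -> [5, 104, 203, 302, 401]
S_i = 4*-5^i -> [4, -20, 100, -500, 2500]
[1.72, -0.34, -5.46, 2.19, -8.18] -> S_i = Random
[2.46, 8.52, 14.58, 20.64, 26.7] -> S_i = 2.46 + 6.06*i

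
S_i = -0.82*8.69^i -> [-0.82, -7.13, -61.92, -538.11, -4676.2]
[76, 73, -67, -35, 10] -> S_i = Random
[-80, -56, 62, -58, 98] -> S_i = Random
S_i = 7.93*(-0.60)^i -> [7.93, -4.76, 2.85, -1.71, 1.03]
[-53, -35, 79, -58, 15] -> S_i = Random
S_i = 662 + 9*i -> [662, 671, 680, 689, 698]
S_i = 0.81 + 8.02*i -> [0.81, 8.83, 16.85, 24.87, 32.89]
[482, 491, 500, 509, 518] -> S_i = 482 + 9*i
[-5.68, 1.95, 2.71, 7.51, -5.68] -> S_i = Random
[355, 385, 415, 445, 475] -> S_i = 355 + 30*i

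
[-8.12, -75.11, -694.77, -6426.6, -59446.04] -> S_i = -8.12*9.25^i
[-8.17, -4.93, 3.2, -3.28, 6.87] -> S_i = Random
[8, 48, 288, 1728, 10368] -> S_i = 8*6^i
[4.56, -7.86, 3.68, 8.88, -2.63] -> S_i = Random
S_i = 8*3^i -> [8, 24, 72, 216, 648]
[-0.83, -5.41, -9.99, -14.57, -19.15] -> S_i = -0.83 + -4.58*i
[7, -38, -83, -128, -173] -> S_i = 7 + -45*i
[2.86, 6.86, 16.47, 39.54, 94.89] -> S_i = 2.86*2.40^i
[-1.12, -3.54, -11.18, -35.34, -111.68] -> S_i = -1.12*3.16^i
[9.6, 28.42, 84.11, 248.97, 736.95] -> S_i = 9.60*2.96^i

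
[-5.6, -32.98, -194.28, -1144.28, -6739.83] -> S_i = -5.60*5.89^i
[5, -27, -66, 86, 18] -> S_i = Random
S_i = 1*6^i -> [1, 6, 36, 216, 1296]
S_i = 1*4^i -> [1, 4, 16, 64, 256]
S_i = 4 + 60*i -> [4, 64, 124, 184, 244]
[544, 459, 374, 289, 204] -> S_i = 544 + -85*i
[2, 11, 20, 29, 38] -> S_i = 2 + 9*i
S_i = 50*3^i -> [50, 150, 450, 1350, 4050]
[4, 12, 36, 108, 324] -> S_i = 4*3^i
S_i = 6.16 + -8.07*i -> [6.16, -1.91, -9.98, -18.05, -26.12]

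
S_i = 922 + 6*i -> [922, 928, 934, 940, 946]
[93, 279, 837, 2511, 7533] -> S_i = 93*3^i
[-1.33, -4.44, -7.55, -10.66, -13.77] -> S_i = -1.33 + -3.11*i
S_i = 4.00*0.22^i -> [4.0, 0.88, 0.19, 0.04, 0.01]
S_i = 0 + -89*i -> [0, -89, -178, -267, -356]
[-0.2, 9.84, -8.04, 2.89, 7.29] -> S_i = Random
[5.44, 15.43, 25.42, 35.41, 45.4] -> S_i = 5.44 + 9.99*i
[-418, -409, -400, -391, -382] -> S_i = -418 + 9*i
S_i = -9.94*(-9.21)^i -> [-9.94, 91.55, -843.15, 7765.43, -71519.57]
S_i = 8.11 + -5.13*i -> [8.11, 2.98, -2.15, -7.28, -12.41]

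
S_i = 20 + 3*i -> [20, 23, 26, 29, 32]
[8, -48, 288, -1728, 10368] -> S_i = 8*-6^i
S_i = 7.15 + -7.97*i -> [7.15, -0.82, -8.79, -16.76, -24.73]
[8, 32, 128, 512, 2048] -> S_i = 8*4^i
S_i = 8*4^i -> [8, 32, 128, 512, 2048]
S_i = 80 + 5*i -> [80, 85, 90, 95, 100]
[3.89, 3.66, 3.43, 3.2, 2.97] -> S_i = 3.89 + -0.23*i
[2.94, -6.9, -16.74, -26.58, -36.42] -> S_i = 2.94 + -9.84*i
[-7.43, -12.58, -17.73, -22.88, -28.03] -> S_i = -7.43 + -5.15*i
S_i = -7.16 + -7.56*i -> [-7.16, -14.72, -22.28, -29.84, -37.4]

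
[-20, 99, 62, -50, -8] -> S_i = Random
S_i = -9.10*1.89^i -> [-9.1, -17.2, -32.51, -61.44, -116.12]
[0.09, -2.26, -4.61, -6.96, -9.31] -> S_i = 0.09 + -2.35*i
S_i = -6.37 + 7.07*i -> [-6.37, 0.7, 7.77, 14.84, 21.91]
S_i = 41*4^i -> [41, 164, 656, 2624, 10496]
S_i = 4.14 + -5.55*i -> [4.14, -1.41, -6.96, -12.51, -18.06]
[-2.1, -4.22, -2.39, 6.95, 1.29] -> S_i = Random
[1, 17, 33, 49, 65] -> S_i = 1 + 16*i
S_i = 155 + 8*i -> [155, 163, 171, 179, 187]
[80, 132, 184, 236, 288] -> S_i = 80 + 52*i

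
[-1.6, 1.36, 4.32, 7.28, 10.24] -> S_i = -1.60 + 2.96*i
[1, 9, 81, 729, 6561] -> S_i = 1*9^i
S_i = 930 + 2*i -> [930, 932, 934, 936, 938]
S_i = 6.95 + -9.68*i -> [6.95, -2.73, -12.41, -22.09, -31.77]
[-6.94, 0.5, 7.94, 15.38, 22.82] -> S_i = -6.94 + 7.44*i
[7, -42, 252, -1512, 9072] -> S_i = 7*-6^i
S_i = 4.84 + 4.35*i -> [4.84, 9.19, 13.54, 17.89, 22.24]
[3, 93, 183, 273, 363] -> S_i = 3 + 90*i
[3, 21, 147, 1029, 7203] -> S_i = 3*7^i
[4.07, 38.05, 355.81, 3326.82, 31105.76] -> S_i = 4.07*9.35^i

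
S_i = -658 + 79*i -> [-658, -579, -500, -421, -342]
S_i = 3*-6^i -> [3, -18, 108, -648, 3888]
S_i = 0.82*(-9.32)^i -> [0.82, -7.64, 71.23, -663.84, 6186.96]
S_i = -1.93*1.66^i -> [-1.93, -3.2, -5.32, -8.83, -14.66]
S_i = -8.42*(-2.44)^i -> [-8.42, 20.54, -50.13, 122.32, -298.45]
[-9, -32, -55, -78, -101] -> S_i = -9 + -23*i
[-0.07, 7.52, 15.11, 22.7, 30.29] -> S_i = -0.07 + 7.59*i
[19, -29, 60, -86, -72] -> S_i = Random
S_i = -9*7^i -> [-9, -63, -441, -3087, -21609]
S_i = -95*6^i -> [-95, -570, -3420, -20520, -123120]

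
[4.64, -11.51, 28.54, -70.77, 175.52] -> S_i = 4.64*(-2.48)^i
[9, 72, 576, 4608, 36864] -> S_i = 9*8^i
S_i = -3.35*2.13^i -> [-3.35, -7.14, -15.2, -32.37, -68.95]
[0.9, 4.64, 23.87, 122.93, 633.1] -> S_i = 0.90*5.15^i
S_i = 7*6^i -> [7, 42, 252, 1512, 9072]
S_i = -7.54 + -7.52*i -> [-7.54, -15.06, -22.58, -30.1, -37.62]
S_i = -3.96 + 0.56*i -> [-3.96, -3.4, -2.84, -2.28, -1.72]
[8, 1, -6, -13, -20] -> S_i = 8 + -7*i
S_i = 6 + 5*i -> [6, 11, 16, 21, 26]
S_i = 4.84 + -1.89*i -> [4.84, 2.95, 1.06, -0.83, -2.72]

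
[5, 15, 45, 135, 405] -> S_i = 5*3^i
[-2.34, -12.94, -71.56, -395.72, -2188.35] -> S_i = -2.34*5.53^i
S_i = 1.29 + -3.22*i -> [1.29, -1.93, -5.15, -8.37, -11.59]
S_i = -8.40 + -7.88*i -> [-8.4, -16.28, -24.16, -32.04, -39.92]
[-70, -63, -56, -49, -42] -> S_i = -70 + 7*i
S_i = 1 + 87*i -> [1, 88, 175, 262, 349]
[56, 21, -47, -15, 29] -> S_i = Random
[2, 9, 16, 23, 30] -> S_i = 2 + 7*i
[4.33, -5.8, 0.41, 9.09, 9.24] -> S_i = Random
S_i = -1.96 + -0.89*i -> [-1.96, -2.85, -3.74, -4.63, -5.52]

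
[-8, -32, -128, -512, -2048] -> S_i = -8*4^i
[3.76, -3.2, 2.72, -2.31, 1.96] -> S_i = 3.76*(-0.85)^i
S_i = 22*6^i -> [22, 132, 792, 4752, 28512]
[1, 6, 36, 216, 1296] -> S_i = 1*6^i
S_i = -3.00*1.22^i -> [-3.0, -3.66, -4.47, -5.45, -6.65]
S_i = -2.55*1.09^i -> [-2.55, -2.78, -3.03, -3.3, -3.6]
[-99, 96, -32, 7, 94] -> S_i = Random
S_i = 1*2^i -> [1, 2, 4, 8, 16]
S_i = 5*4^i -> [5, 20, 80, 320, 1280]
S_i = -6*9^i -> [-6, -54, -486, -4374, -39366]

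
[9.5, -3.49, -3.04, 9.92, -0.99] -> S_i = Random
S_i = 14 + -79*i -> [14, -65, -144, -223, -302]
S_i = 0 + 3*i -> [0, 3, 6, 9, 12]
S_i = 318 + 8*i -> [318, 326, 334, 342, 350]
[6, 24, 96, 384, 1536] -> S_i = 6*4^i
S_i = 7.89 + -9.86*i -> [7.89, -1.97, -11.83, -21.69, -31.55]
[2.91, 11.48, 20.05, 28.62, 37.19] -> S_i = 2.91 + 8.57*i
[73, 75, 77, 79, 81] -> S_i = 73 + 2*i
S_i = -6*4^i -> [-6, -24, -96, -384, -1536]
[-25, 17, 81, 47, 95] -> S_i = Random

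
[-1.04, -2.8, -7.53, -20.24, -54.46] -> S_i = -1.04*2.69^i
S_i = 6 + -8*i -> [6, -2, -10, -18, -26]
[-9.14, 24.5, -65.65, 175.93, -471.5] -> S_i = -9.14*(-2.68)^i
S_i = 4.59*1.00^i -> [4.59, 4.59, 4.59, 4.59, 4.59]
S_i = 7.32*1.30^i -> [7.32, 9.52, 12.37, 16.08, 20.91]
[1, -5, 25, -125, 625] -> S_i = 1*-5^i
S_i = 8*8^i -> [8, 64, 512, 4096, 32768]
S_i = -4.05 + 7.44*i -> [-4.05, 3.39, 10.83, 18.27, 25.71]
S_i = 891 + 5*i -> [891, 896, 901, 906, 911]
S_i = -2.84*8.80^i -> [-2.84, -24.99, -219.93, -1935.38, -17031.35]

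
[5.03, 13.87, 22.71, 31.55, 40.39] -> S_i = 5.03 + 8.84*i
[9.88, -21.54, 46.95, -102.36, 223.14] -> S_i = 9.88*(-2.18)^i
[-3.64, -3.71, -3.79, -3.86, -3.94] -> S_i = -3.64*1.02^i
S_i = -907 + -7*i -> [-907, -914, -921, -928, -935]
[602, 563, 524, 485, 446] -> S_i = 602 + -39*i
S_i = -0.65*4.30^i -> [-0.65, -2.8, -12.02, -51.68, -222.22]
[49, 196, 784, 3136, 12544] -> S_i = 49*4^i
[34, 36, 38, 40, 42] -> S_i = 34 + 2*i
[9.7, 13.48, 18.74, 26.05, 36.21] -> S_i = 9.70*1.39^i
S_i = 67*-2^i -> [67, -134, 268, -536, 1072]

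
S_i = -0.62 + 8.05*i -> [-0.62, 7.43, 15.48, 23.53, 31.58]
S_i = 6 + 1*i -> [6, 7, 8, 9, 10]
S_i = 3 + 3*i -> [3, 6, 9, 12, 15]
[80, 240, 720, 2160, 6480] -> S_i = 80*3^i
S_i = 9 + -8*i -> [9, 1, -7, -15, -23]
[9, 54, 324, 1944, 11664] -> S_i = 9*6^i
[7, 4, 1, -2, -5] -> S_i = 7 + -3*i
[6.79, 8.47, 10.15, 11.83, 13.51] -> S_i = 6.79 + 1.68*i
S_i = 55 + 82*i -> [55, 137, 219, 301, 383]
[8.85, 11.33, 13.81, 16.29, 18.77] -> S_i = 8.85 + 2.48*i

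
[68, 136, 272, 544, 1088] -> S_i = 68*2^i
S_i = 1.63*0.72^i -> [1.63, 1.17, 0.84, 0.61, 0.44]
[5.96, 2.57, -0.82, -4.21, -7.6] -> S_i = 5.96 + -3.39*i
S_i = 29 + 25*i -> [29, 54, 79, 104, 129]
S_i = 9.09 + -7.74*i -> [9.09, 1.35, -6.39, -14.13, -21.87]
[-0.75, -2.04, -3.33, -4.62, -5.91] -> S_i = -0.75 + -1.29*i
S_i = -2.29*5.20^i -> [-2.29, -11.91, -61.92, -321.99, -1674.36]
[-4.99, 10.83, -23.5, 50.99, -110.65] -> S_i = -4.99*(-2.17)^i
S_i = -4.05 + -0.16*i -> [-4.05, -4.21, -4.37, -4.53, -4.69]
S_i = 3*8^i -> [3, 24, 192, 1536, 12288]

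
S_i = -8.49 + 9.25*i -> [-8.49, 0.76, 10.01, 19.26, 28.51]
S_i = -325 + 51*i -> [-325, -274, -223, -172, -121]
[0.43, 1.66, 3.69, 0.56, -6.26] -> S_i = Random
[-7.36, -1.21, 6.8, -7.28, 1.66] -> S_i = Random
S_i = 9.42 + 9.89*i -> [9.42, 19.31, 29.2, 39.09, 48.98]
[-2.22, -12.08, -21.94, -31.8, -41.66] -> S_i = -2.22 + -9.86*i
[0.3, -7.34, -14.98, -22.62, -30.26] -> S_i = 0.30 + -7.64*i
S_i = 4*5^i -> [4, 20, 100, 500, 2500]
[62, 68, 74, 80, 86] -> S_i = 62 + 6*i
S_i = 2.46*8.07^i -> [2.46, 19.85, 160.21, 1292.87, 10433.48]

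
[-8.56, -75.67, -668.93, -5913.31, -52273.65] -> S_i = -8.56*8.84^i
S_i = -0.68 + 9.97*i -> [-0.68, 9.29, 19.26, 29.23, 39.2]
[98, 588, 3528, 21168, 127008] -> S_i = 98*6^i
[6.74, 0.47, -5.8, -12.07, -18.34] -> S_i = 6.74 + -6.27*i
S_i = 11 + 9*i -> [11, 20, 29, 38, 47]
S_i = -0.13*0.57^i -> [-0.13, -0.07, -0.04, -0.02, -0.01]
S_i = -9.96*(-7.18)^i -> [-9.96, 71.51, -513.46, 3686.66, -26470.19]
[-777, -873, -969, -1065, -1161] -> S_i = -777 + -96*i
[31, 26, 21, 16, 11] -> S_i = 31 + -5*i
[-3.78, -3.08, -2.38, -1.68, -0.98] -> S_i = -3.78 + 0.70*i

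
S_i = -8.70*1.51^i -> [-8.7, -13.14, -19.84, -29.95, -45.23]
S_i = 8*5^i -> [8, 40, 200, 1000, 5000]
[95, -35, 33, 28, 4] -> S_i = Random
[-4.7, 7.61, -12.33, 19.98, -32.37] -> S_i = -4.70*(-1.62)^i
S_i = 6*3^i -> [6, 18, 54, 162, 486]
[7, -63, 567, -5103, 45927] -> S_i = 7*-9^i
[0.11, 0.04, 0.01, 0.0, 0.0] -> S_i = 0.11*0.34^i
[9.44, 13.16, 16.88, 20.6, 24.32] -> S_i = 9.44 + 3.72*i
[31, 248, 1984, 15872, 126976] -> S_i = 31*8^i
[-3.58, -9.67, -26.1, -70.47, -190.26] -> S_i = -3.58*2.70^i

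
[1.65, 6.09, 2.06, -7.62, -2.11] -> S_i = Random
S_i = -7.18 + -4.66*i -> [-7.18, -11.84, -16.5, -21.16, -25.82]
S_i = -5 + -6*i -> [-5, -11, -17, -23, -29]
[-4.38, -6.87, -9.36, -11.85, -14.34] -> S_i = -4.38 + -2.49*i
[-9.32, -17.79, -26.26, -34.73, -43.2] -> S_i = -9.32 + -8.47*i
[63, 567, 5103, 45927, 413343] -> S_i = 63*9^i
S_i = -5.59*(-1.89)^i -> [-5.59, 10.57, -19.97, 37.74, -71.33]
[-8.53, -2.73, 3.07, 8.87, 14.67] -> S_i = -8.53 + 5.80*i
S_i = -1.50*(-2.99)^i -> [-1.5, 4.49, -13.41, 40.1, -119.89]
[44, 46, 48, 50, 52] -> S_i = 44 + 2*i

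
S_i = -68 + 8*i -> [-68, -60, -52, -44, -36]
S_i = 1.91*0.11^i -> [1.91, 0.21, 0.02, 0.0, 0.0]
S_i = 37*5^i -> [37, 185, 925, 4625, 23125]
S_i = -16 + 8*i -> [-16, -8, 0, 8, 16]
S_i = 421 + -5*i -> [421, 416, 411, 406, 401]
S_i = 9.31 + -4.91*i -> [9.31, 4.4, -0.51, -5.42, -10.33]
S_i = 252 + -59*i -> [252, 193, 134, 75, 16]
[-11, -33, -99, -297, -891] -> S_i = -11*3^i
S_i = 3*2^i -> [3, 6, 12, 24, 48]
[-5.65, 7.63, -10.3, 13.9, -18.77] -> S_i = -5.65*(-1.35)^i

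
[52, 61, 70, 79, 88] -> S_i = 52 + 9*i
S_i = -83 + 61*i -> [-83, -22, 39, 100, 161]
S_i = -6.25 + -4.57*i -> [-6.25, -10.82, -15.39, -19.96, -24.53]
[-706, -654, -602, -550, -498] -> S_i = -706 + 52*i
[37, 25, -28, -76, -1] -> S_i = Random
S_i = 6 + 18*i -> [6, 24, 42, 60, 78]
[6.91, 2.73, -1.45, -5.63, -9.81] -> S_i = 6.91 + -4.18*i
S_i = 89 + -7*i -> [89, 82, 75, 68, 61]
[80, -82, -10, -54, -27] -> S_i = Random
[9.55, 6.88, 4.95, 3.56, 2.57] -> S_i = 9.55*0.72^i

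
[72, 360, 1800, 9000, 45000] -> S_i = 72*5^i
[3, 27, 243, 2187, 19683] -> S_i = 3*9^i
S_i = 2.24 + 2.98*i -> [2.24, 5.22, 8.2, 11.18, 14.16]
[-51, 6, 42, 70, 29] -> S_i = Random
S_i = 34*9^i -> [34, 306, 2754, 24786, 223074]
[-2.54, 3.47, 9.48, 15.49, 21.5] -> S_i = -2.54 + 6.01*i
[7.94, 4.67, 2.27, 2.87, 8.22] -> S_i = Random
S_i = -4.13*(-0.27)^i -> [-4.13, 1.12, -0.3, 0.08, -0.02]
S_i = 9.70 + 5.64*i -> [9.7, 15.34, 20.98, 26.62, 32.26]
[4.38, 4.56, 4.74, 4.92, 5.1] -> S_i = 4.38 + 0.18*i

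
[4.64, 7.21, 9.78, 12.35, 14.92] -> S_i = 4.64 + 2.57*i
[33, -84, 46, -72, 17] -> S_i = Random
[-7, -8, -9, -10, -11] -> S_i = -7 + -1*i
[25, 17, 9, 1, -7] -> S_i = 25 + -8*i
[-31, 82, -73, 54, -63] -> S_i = Random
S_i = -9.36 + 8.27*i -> [-9.36, -1.09, 7.18, 15.45, 23.72]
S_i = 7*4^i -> [7, 28, 112, 448, 1792]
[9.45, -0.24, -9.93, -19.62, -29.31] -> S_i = 9.45 + -9.69*i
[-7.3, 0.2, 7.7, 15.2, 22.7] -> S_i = -7.30 + 7.50*i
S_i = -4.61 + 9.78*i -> [-4.61, 5.17, 14.95, 24.73, 34.51]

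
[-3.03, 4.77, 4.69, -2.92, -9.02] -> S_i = Random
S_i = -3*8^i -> [-3, -24, -192, -1536, -12288]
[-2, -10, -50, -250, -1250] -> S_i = -2*5^i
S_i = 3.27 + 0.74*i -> [3.27, 4.01, 4.75, 5.49, 6.23]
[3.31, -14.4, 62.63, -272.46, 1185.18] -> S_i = 3.31*(-4.35)^i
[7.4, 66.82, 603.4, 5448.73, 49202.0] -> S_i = 7.40*9.03^i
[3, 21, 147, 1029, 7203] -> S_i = 3*7^i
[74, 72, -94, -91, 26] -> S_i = Random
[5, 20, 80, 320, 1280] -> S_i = 5*4^i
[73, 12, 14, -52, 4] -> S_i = Random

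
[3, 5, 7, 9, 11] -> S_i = 3 + 2*i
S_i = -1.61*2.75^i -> [-1.61, -4.43, -12.18, -33.48, -92.08]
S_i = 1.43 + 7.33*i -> [1.43, 8.76, 16.09, 23.42, 30.75]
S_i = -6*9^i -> [-6, -54, -486, -4374, -39366]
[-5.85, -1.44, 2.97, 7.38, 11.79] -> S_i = -5.85 + 4.41*i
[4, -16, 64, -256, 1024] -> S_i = 4*-4^i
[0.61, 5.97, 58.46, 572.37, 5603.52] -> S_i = 0.61*9.79^i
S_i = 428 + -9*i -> [428, 419, 410, 401, 392]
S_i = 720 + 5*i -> [720, 725, 730, 735, 740]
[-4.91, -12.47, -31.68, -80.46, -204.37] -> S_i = -4.91*2.54^i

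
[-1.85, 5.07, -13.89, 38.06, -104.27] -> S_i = -1.85*(-2.74)^i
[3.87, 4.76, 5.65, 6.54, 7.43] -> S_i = 3.87 + 0.89*i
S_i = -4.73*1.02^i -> [-4.73, -4.82, -4.92, -5.02, -5.12]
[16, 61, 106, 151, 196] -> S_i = 16 + 45*i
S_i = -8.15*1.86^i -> [-8.15, -15.16, -28.2, -52.44, -97.55]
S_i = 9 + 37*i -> [9, 46, 83, 120, 157]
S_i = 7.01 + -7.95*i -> [7.01, -0.94, -8.89, -16.84, -24.79]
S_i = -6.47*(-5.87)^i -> [-6.47, 37.98, -222.94, 1308.64, -7681.69]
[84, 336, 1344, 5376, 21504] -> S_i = 84*4^i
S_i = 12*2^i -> [12, 24, 48, 96, 192]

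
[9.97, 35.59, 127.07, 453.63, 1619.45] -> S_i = 9.97*3.57^i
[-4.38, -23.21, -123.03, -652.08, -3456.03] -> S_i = -4.38*5.30^i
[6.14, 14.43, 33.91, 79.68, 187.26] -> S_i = 6.14*2.35^i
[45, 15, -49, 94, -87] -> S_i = Random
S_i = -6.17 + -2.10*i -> [-6.17, -8.27, -10.37, -12.47, -14.57]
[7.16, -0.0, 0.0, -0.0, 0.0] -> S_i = 7.16*-0.00^i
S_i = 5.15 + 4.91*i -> [5.15, 10.06, 14.97, 19.88, 24.79]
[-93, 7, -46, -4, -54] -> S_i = Random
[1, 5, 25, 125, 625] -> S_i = 1*5^i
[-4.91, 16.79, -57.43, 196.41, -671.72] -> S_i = -4.91*(-3.42)^i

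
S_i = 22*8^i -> [22, 176, 1408, 11264, 90112]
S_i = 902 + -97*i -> [902, 805, 708, 611, 514]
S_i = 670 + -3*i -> [670, 667, 664, 661, 658]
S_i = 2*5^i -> [2, 10, 50, 250, 1250]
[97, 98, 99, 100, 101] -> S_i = 97 + 1*i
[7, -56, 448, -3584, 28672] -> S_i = 7*-8^i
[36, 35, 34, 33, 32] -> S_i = 36 + -1*i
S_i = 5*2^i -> [5, 10, 20, 40, 80]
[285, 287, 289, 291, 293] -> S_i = 285 + 2*i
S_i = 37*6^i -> [37, 222, 1332, 7992, 47952]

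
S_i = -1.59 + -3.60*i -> [-1.59, -5.19, -8.79, -12.39, -15.99]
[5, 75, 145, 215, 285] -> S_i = 5 + 70*i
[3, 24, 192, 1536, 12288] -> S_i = 3*8^i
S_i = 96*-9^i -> [96, -864, 7776, -69984, 629856]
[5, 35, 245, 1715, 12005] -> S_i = 5*7^i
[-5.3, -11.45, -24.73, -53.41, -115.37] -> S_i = -5.30*2.16^i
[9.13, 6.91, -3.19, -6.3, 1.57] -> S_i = Random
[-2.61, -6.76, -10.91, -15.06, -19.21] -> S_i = -2.61 + -4.15*i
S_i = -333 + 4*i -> [-333, -329, -325, -321, -317]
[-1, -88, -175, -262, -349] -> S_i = -1 + -87*i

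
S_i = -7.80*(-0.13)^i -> [-7.8, 1.01, -0.13, 0.02, -0.0]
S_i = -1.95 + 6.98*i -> [-1.95, 5.03, 12.01, 18.99, 25.97]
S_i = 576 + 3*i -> [576, 579, 582, 585, 588]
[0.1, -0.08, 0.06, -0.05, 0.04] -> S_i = 0.10*(-0.77)^i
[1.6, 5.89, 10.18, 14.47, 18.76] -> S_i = 1.60 + 4.29*i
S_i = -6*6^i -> [-6, -36, -216, -1296, -7776]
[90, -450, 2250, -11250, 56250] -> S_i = 90*-5^i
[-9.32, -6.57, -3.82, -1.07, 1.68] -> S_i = -9.32 + 2.75*i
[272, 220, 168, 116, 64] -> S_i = 272 + -52*i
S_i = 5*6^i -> [5, 30, 180, 1080, 6480]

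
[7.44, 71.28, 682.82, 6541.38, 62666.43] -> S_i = 7.44*9.58^i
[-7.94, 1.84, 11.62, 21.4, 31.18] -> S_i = -7.94 + 9.78*i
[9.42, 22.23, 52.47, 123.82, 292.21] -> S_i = 9.42*2.36^i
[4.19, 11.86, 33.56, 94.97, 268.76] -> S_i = 4.19*2.83^i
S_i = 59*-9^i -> [59, -531, 4779, -43011, 387099]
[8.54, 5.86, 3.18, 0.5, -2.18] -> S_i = 8.54 + -2.68*i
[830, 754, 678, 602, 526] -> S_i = 830 + -76*i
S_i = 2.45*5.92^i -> [2.45, 14.5, 85.86, 508.31, 3009.21]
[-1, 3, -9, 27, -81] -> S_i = -1*-3^i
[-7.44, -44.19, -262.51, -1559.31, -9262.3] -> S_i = -7.44*5.94^i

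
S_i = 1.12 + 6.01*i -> [1.12, 7.13, 13.14, 19.15, 25.16]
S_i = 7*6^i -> [7, 42, 252, 1512, 9072]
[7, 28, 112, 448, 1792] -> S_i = 7*4^i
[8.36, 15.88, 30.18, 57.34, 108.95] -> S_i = 8.36*1.90^i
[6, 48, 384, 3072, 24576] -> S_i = 6*8^i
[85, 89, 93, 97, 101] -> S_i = 85 + 4*i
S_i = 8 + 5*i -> [8, 13, 18, 23, 28]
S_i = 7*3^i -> [7, 21, 63, 189, 567]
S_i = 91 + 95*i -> [91, 186, 281, 376, 471]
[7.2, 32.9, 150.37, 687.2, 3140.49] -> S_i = 7.20*4.57^i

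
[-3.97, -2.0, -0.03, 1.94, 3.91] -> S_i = -3.97 + 1.97*i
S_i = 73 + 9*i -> [73, 82, 91, 100, 109]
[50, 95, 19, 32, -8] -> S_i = Random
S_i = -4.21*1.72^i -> [-4.21, -7.24, -12.45, -21.42, -36.85]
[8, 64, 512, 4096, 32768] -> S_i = 8*8^i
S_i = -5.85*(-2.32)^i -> [-5.85, 13.57, -31.49, 73.05, -169.48]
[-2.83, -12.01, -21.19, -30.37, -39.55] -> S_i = -2.83 + -9.18*i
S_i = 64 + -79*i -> [64, -15, -94, -173, -252]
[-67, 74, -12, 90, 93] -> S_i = Random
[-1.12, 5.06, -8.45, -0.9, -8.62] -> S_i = Random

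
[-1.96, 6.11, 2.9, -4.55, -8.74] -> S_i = Random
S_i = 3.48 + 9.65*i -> [3.48, 13.13, 22.78, 32.43, 42.08]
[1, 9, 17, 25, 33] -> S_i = 1 + 8*i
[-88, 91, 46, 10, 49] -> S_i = Random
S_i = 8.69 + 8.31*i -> [8.69, 17.0, 25.31, 33.62, 41.93]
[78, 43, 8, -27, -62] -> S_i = 78 + -35*i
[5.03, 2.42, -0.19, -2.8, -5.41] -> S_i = 5.03 + -2.61*i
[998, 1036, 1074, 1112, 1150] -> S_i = 998 + 38*i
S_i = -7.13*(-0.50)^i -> [-7.13, 3.56, -1.78, 0.89, -0.45]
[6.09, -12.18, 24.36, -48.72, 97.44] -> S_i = 6.09*(-2.00)^i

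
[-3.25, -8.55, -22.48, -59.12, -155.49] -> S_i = -3.25*2.63^i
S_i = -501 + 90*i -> [-501, -411, -321, -231, -141]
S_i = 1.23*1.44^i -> [1.23, 1.77, 2.55, 3.67, 5.29]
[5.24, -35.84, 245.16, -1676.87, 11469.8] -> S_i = 5.24*(-6.84)^i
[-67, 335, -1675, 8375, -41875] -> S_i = -67*-5^i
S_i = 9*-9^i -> [9, -81, 729, -6561, 59049]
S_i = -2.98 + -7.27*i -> [-2.98, -10.25, -17.52, -24.79, -32.06]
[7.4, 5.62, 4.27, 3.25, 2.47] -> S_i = 7.40*0.76^i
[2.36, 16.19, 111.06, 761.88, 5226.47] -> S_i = 2.36*6.86^i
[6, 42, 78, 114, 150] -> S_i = 6 + 36*i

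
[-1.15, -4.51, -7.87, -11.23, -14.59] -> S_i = -1.15 + -3.36*i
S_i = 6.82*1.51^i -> [6.82, 10.3, 15.55, 23.48, 35.46]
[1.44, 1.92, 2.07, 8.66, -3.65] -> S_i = Random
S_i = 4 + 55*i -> [4, 59, 114, 169, 224]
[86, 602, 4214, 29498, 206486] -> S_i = 86*7^i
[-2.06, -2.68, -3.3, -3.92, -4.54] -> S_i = -2.06 + -0.62*i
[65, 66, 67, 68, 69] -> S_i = 65 + 1*i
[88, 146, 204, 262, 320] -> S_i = 88 + 58*i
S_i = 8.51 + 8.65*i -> [8.51, 17.16, 25.81, 34.46, 43.11]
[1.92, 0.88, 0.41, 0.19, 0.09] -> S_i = 1.92*0.46^i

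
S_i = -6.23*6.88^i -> [-6.23, -42.86, -294.89, -2028.87, -13958.6]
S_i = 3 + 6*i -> [3, 9, 15, 21, 27]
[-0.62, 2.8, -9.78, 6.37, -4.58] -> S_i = Random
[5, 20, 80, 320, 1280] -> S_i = 5*4^i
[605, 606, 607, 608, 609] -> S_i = 605 + 1*i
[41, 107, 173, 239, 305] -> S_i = 41 + 66*i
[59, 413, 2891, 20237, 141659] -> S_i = 59*7^i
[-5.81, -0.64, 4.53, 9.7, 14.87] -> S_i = -5.81 + 5.17*i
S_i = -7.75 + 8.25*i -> [-7.75, 0.5, 8.75, 17.0, 25.25]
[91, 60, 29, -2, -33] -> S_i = 91 + -31*i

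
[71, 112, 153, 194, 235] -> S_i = 71 + 41*i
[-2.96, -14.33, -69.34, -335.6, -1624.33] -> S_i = -2.96*4.84^i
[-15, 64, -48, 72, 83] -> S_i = Random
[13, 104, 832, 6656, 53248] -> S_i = 13*8^i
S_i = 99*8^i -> [99, 792, 6336, 50688, 405504]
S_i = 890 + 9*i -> [890, 899, 908, 917, 926]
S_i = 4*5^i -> [4, 20, 100, 500, 2500]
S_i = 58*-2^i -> [58, -116, 232, -464, 928]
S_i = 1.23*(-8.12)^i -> [1.23, -9.99, 81.1, -658.53, 5347.23]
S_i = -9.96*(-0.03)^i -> [-9.96, 0.3, -0.01, 0.0, -0.0]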